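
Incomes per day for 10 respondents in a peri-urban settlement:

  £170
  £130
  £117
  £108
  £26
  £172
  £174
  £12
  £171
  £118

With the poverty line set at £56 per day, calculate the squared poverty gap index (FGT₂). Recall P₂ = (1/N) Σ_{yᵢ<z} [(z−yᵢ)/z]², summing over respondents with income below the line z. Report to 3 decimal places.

Incomes under z: £12, £26 (q = 2 of N = 10).
Gap ratios (z−y)/z: (56−12)/56 = 0.7857; (56−26)/56 = 0.5357.
Squared: 0.6173; 0.2870.
Sum = 0.904337; P₂ = 0.904337 / 10 = 0.090.

0.090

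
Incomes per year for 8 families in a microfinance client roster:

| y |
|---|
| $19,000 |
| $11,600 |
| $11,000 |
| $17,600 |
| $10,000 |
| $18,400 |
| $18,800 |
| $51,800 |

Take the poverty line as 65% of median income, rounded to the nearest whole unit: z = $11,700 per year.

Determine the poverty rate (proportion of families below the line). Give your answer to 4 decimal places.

0.3750

3 of the 8 families have income below $11,700.
H = 3/8 = 0.3750.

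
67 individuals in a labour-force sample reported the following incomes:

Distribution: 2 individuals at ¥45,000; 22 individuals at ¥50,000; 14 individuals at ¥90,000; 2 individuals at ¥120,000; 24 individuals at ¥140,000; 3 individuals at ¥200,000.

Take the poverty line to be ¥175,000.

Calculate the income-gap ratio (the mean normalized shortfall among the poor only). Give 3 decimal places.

Poor units: 2×¥45,000, 22×¥50,000, 14×¥90,000, 2×¥120,000, 24×¥140,000 (q = 64 of N = 67).
Relative gaps: 0.7429 (×2), 0.7143 (×22), 0.4857 (×14), 0.3143 (×2), 0.2000 (×24); sum = 29.428571.
I averages over the q = 64 poor units only: 29.428571 / 64 = 0.460.

0.460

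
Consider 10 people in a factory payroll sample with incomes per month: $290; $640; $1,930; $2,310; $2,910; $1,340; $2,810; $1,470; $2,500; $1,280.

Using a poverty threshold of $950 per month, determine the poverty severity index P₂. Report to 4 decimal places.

0.0589

Poor units: $290, $640 (q = 2 of N = 10).
Shortfall ratios: (950−290)/950 = 0.6947; (950−640)/950 = 0.3263.
Squared: 0.4827; 0.1065.
Sum = 0.589141; P₂ = 0.589141 / 10 = 0.0589.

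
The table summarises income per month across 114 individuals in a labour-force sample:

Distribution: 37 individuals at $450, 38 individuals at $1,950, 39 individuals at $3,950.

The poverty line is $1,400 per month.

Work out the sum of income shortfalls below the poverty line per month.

Poor units: 37×$450 (q = 37 of N = 114).
Individual gaps: 37×(1400−450) = 35150.
Aggregate gap = $35,150.

$35,150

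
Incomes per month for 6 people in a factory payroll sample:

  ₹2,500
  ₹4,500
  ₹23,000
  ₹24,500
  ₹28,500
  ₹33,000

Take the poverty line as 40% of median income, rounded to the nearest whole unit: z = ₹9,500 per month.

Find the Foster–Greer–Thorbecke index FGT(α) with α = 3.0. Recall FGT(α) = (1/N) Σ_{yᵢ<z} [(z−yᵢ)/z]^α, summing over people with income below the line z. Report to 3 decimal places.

0.091

Incomes under z: ₹2,500, ₹4,500 (q = 2 of N = 6).
Normalized shortfalls: (9500−2500)/9500 = 0.7368; (9500−4500)/9500 = 0.5263.
Raised to α = 3.0: 0.40006; 0.14579.
Sum = 0.545852; FGT(3.0) = 0.545852 / 6 = 0.091.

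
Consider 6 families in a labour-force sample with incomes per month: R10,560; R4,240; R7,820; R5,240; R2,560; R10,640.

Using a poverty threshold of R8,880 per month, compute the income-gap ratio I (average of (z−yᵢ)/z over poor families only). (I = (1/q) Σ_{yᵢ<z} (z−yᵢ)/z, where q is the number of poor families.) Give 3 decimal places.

0.441

Poor units: R2,560, R4,240, R5,240, R7,820 (q = 4 of N = 6).
Relative gaps: 0.7117, 0.5225, 0.4099, 0.1194; sum = 1.763514.
I averages over the q = 4 poor units only: 1.763514 / 4 = 0.441.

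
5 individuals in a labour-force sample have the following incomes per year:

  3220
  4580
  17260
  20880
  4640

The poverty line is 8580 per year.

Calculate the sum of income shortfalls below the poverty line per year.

13300

Below the line: 3220, 4580, 4640 (q = 3 of N = 5).
Individual gaps: 8580−3220 = 5360; 8580−4580 = 4000; 8580−4640 = 3940.
Aggregate gap = 13300.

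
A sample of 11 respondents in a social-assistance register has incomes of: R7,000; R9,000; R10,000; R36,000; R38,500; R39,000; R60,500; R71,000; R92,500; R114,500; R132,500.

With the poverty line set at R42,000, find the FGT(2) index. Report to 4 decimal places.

Poor units: R7,000, R9,000, R10,000, R36,000, R38,500, R39,000 (q = 6 of N = 11).
Shortfall ratios: (42000−7000)/42000 = 0.8333; (42000−9000)/42000 = 0.7857; (42000−10000)/42000 = 0.7619; (42000−36000)/42000 = 0.1429; (42000−38500)/42000 = 0.0833; (42000−39000)/42000 = 0.0714.
Squared: 0.6944; 0.6173; 0.5805; 0.0204; 0.0069; 0.0051.
Sum = 1.924745; P₂ = 1.924745 / 11 = 0.1750.

0.1750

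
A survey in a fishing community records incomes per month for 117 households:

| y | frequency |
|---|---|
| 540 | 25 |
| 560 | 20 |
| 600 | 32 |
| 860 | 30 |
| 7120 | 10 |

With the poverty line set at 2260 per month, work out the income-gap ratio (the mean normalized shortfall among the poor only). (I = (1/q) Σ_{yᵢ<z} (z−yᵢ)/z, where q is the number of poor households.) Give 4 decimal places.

Poor units: 25×540, 20×560, 32×600, 30×860 (q = 107 of N = 117).
Shortfall ratios (z−y)/z: 0.7611 (×25), 0.7522 (×20), 0.7345 (×32), 0.6195 (×30); sum = 76.159292.
The income-gap ratio divides by q (the poor only): 76.159292 / 107 = 0.7118.

0.7118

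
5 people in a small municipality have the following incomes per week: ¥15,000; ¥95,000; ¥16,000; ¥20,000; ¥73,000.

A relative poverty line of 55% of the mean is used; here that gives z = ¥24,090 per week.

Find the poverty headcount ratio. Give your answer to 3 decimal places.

0.600

3 of the 5 people have income below ¥24,090.
H = 3/5 = 0.600.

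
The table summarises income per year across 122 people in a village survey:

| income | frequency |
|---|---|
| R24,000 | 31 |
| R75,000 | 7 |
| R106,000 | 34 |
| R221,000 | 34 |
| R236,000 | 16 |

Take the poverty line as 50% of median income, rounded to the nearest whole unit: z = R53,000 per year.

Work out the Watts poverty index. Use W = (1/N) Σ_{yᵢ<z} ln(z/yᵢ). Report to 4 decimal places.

0.2013

Below the line: 31×R24,000 (q = 31 of N = 122).
Log shortfalls: ln(53000/24000) = 0.7922 (×31).
W = 24.559381 / 122 = 0.2013.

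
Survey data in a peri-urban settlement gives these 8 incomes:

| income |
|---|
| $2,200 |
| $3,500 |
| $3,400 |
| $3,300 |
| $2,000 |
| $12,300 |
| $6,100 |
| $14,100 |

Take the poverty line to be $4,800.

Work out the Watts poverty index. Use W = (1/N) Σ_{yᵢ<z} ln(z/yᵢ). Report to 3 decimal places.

0.336

Poor units: $2,000, $2,200, $3,300, $3,400, $3,500 (q = 5 of N = 8).
Log gaps: ln(4800/2000) = 0.8755; ln(4800/2200) = 0.7802; ln(4800/3300) = 0.3747; ln(4800/3400) = 0.3448; ln(4800/3500) = 0.3159.
W = 2.691014 / 8 = 0.336.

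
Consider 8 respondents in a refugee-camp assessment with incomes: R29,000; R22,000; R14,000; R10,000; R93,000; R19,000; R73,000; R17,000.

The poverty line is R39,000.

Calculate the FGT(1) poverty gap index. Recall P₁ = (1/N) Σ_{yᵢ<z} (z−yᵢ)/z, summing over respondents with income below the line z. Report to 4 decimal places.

0.3942

Below z: R10,000, R14,000, R17,000, R19,000, R22,000, R29,000 (q = 6 of N = 8).
Gap ratios (z−y)/z: (39000−10000)/39000 = 0.7436; (39000−14000)/39000 = 0.6410; (39000−17000)/39000 = 0.5641; (39000−19000)/39000 = 0.5128; (39000−22000)/39000 = 0.4359; (39000−29000)/39000 = 0.2564.
Σ = 3.153846. Dividing by the full population N = 8 gives P₁ = 0.3942.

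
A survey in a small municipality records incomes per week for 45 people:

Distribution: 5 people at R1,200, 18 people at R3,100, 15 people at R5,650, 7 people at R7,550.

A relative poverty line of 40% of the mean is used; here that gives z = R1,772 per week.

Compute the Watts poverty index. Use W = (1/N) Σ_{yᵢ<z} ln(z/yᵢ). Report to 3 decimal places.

0.043

Below the line: 5×R1,200 (q = 5 of N = 45).
ln(z/y) terms: ln(1772/1200) = 0.3898 (×5).
W = 1.948936 / 45 = 0.043.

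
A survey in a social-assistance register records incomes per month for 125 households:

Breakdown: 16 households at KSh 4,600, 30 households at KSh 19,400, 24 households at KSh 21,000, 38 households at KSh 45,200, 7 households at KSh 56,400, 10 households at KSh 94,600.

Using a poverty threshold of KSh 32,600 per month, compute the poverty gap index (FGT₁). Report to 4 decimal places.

0.2754

Below z: 16×KSh 4,600, 30×KSh 19,400, 24×KSh 21,000 (q = 70 of N = 125).
Relative gaps: (32600−4600)/32600 = 0.8589 (×16); (32600−19400)/32600 = 0.4049 (×30); (32600−21000)/32600 = 0.3558 (×24).
Σ = 34.429448. Dividing by the full population N = 125 gives P₁ = 0.2754.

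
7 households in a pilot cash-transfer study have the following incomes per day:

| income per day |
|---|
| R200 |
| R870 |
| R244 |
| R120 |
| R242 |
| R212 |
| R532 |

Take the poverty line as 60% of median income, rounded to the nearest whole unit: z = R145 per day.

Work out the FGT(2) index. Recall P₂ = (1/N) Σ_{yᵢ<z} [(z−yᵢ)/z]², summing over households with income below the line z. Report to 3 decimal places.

0.004

Poor units: R120 (q = 1 of N = 7).
Relative gaps: (145−120)/145 = 0.1724.
Squared: 0.0297.
Sum = 0.029727; P₂ = 0.029727 / 7 = 0.004.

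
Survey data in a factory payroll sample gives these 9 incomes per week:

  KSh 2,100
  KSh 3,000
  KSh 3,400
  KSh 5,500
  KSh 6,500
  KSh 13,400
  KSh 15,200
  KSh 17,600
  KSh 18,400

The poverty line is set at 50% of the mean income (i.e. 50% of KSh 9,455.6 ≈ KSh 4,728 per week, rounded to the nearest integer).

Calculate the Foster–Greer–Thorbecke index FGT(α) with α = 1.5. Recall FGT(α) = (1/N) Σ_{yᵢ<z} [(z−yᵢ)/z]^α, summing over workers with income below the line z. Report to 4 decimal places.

0.0871

Poor units: KSh 2,100, KSh 3,000, KSh 3,400 (q = 3 of N = 9).
Shortfall ratios: (4728−2100)/4728 = 0.5558; (4728−3000)/4728 = 0.3655; (4728−3400)/4728 = 0.2809.
Raised to α = 1.5: 0.41440; 0.22095; 0.14886.
Sum = 0.784216; FGT(1.5) = 0.784216 / 9 = 0.0871.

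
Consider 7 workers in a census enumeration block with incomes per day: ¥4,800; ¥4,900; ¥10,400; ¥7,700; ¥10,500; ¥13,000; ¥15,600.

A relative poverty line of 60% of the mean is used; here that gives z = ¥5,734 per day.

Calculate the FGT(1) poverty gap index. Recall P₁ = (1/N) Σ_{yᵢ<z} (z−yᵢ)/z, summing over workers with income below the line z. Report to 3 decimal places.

0.044

Below the line: ¥4,800, ¥4,900 (q = 2 of N = 7).
Gap ratios (z−y)/z: (5734−4800)/5734 = 0.1629; (5734−4900)/5734 = 0.1454.
Sum of shortfalls = 0.308336; P₁ averages over all N: 0.308336 / 7 = 0.044.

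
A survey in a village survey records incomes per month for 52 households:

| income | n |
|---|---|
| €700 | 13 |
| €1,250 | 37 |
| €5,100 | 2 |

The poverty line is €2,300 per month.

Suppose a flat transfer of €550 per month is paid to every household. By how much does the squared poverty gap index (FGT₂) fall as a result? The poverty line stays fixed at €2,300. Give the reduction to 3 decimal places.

Before: below the line — 13×€700, 37×€1,250; squared poverty gap index (FGT₂) = 0.26928.
After the €550 transfer: below the line — 13×€1,250, 37×€1,800; squared poverty gap index (FGT₂) = 0.08573.
Reduction = 0.26928 − 0.08573 = 0.184.

0.184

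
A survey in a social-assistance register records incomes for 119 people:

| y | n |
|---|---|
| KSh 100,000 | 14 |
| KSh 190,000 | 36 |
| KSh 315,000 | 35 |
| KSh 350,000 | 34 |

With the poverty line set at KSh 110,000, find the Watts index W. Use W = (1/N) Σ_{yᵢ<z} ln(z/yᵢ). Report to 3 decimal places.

0.011

Below z: 14×KSh 100,000 (q = 14 of N = 119).
ln(z/y) terms: ln(110000/100000) = 0.0953 (×14).
W = 1.334343 / 119 = 0.011.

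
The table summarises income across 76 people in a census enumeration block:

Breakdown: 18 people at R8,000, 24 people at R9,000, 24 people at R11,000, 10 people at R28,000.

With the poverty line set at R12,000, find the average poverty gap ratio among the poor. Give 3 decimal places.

0.212

Incomes under z: 18×R8,000, 24×R9,000, 24×R11,000 (q = 66 of N = 76).
Shortfall ratios (z−y)/z: 0.3333 (×18), 0.2500 (×24), 0.0833 (×24); sum = 14.000000.
I averages over the q = 66 poor units only: 14.000000 / 66 = 0.212.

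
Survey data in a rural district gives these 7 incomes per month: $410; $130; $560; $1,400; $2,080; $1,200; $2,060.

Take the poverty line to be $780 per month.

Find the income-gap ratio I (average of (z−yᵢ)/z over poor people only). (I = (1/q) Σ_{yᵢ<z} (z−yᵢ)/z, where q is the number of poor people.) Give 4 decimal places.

0.5299

Incomes under z: $130, $410, $560 (q = 3 of N = 7).
Shortfall ratios (z−y)/z: 0.8333, 0.4744, 0.2821; sum = 1.589744.
I averages over the q = 3 poor units only: 1.589744 / 3 = 0.5299.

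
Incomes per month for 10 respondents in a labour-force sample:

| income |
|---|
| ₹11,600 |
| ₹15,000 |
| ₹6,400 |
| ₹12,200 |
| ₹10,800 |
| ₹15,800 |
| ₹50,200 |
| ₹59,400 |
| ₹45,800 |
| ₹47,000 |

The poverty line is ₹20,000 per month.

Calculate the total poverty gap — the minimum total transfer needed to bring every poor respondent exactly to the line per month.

Below the line: ₹6,400, ₹10,800, ₹11,600, ₹12,200, ₹15,000, ₹15,800 (q = 6 of N = 10).
Individual gaps: 20000−6400 = 13600; 20000−10800 = 9200; 20000−11600 = 8400; 20000−12200 = 7800; 20000−15000 = 5000; 20000−15800 = 4200.
Aggregate gap = ₹48,200.

₹48,200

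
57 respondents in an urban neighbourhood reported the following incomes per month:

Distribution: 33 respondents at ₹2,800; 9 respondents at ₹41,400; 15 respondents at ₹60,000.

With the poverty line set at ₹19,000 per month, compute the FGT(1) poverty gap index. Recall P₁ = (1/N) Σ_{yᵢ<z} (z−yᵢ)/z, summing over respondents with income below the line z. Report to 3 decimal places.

0.494

Below the line: 33×₹2,800 (q = 33 of N = 57).
Gap ratios (z−y)/z: (19000−2800)/19000 = 0.8526 (×33).
Sum of shortfalls = 28.136842; P₁ averages over all N: 28.136842 / 57 = 0.494.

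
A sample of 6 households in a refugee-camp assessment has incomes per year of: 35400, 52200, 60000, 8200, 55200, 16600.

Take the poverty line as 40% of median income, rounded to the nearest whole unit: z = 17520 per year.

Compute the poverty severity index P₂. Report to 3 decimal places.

0.048

Below the line: 8200, 16600 (q = 2 of N = 6).
Gap ratios (z−y)/z: (17520−8200)/17520 = 0.5320; (17520−16600)/17520 = 0.0525.
Squared: 0.2830; 0.0028.
Sum = 0.285743; P₂ = 0.285743 / 6 = 0.048.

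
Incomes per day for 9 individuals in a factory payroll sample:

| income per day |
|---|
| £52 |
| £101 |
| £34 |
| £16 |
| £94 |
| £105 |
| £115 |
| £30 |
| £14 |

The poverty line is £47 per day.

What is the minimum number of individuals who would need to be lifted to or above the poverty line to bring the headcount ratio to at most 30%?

2

Currently q = 4 of N = 9 are below the line (H = 0.444).
A headcount ratio of at most 30% allows at most ⌊0.30 × 9⌋ = 2 poor individuals.
So at least 4 − 2 = 2 must be lifted.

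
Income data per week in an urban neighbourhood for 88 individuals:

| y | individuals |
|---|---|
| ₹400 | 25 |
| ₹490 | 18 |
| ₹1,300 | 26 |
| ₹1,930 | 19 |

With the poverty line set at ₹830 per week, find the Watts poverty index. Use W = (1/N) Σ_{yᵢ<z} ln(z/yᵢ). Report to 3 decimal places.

Below the line: 25×₹400, 18×₹490 (q = 43 of N = 88).
Log shortfalls: ln(830/400) = 0.7300 (×25); ln(830/490) = 0.5270 (×18).
W = 27.735394 / 88 = 0.315.

0.315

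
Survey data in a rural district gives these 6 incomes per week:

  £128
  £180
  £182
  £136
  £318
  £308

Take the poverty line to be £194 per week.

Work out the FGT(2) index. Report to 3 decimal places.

0.036

Incomes under z: £128, £136, £180, £182 (q = 4 of N = 6).
Gap ratios (z−y)/z: (194−128)/194 = 0.3402; (194−136)/194 = 0.2990; (194−180)/194 = 0.0722; (194−182)/194 = 0.0619.
Squared: 0.1157; 0.0894; 0.0052; 0.0038.
Sum = 0.214157; P₂ = 0.214157 / 6 = 0.036.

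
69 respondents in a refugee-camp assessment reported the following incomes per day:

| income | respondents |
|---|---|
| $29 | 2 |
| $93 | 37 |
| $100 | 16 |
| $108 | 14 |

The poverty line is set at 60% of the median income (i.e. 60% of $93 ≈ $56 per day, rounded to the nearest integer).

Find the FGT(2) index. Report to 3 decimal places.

0.007

Poor units: 2×$29 (q = 2 of N = 69).
Relative gaps: (56−29)/56 = 0.4821 (×2).
Squared: 0.2325 (×2).
Sum = 0.464923; P₂ = 0.464923 / 69 = 0.007.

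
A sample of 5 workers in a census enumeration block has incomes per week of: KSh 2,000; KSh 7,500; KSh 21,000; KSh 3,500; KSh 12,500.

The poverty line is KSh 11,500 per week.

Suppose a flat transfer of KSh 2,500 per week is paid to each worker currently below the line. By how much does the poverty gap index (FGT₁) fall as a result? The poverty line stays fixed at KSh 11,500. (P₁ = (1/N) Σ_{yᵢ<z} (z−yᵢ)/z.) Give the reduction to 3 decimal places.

Before: below the line — KSh 2,000, KSh 3,500, KSh 7,500; poverty gap index (FGT₁) = 0.37391.
After the KSh 2,500 transfer: below the line — KSh 4,500, KSh 6,000, KSh 10,000; poverty gap index (FGT₁) = 0.24348.
Reduction = 0.37391 − 0.24348 = 0.130.

0.130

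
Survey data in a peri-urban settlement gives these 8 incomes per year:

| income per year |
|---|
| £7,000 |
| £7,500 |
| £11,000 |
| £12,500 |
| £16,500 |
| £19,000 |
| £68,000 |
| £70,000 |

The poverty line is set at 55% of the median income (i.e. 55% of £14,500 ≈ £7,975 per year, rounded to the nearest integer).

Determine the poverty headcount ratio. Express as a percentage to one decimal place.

25.0%

2 of the 8 families have income below £7,975.
H = 2/8 = 25.0%.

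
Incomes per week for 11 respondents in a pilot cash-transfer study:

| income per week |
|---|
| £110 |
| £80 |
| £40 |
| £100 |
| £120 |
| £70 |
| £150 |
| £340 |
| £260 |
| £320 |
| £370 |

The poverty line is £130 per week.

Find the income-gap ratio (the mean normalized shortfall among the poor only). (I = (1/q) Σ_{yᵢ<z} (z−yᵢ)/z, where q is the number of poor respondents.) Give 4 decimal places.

0.3333

Below z: £40, £70, £80, £100, £110, £120 (q = 6 of N = 11).
Relative gaps: 0.6923, 0.4615, 0.3846, 0.2308, 0.1538, 0.0769; sum = 2.000000.
I averages over the q = 6 poor units only: 2.000000 / 6 = 0.3333.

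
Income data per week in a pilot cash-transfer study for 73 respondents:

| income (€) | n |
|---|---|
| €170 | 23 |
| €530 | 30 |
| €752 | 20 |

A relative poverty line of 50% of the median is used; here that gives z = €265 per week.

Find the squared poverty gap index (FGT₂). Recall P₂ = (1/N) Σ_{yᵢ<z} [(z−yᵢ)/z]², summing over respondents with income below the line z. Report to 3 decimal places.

0.040

Below the line: 23×€170 (q = 23 of N = 73).
Normalized shortfalls: (265−170)/265 = 0.3585 (×23).
Squared: 0.1285 (×23).
Sum = 2.955856; P₂ = 2.955856 / 73 = 0.040.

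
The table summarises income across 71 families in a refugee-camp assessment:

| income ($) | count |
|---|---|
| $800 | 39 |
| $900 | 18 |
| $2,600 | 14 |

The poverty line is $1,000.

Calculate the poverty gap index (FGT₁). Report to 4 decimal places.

Below the line: 39×$800, 18×$900 (q = 57 of N = 71).
Gap ratios (z−y)/z: (1000−800)/1000 = 0.2000 (×39); (1000−900)/1000 = 0.1000 (×18).
Σ = 9.600000. Dividing by the full population N = 71 gives P₁ = 0.1352.

0.1352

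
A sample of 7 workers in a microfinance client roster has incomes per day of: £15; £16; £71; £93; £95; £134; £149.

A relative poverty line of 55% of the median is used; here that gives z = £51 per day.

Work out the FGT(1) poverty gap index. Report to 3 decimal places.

0.199

Poor units: £15, £16 (q = 2 of N = 7).
Normalized shortfalls: (51−15)/51 = 0.7059; (51−16)/51 = 0.6863.
Sum of shortfalls = 1.392157; P₁ averages over all N: 1.392157 / 7 = 0.199.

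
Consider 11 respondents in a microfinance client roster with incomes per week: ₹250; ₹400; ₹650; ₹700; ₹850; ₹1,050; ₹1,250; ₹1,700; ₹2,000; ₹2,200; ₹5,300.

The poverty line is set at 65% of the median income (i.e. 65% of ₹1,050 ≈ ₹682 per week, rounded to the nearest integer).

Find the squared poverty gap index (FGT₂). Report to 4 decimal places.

0.0522

Below z: ₹250, ₹400, ₹650 (q = 3 of N = 11).
Gap ratios (z−y)/z: (682−250)/682 = 0.6334; (682−400)/682 = 0.4135; (682−650)/682 = 0.0469.
Squared: 0.4012; 0.1710; 0.0022.
Sum = 0.574410; P₂ = 0.574410 / 11 = 0.0522.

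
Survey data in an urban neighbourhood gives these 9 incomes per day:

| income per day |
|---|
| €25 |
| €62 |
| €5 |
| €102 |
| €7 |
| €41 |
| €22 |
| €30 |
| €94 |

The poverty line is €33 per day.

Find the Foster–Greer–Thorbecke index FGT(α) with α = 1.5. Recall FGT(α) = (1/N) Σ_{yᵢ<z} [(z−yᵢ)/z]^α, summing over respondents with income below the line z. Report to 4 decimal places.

0.2022

Poor units: €5, €7, €22, €25, €30 (q = 5 of N = 9).
Shortfall ratios: (33−5)/33 = 0.8485; (33−7)/33 = 0.7879; (33−22)/33 = 0.3333; (33−25)/33 = 0.2424; (33−30)/33 = 0.0909.
Raised to α = 1.5: 0.78157; 0.69934; 0.19245; 0.11936; 0.02741.
Sum = 1.820130; FGT(1.5) = 1.820130 / 9 = 0.2022.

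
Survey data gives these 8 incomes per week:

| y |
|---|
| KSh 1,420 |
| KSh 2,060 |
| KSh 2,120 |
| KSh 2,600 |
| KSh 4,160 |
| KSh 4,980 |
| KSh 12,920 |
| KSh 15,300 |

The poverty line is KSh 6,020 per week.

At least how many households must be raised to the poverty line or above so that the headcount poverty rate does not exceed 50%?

2

6 of the 8 households are poor, so H = 6/8 = 0.750.
A headcount ratio of at most 50% allows at most ⌊0.50 × 8⌋ = 4 poor households.
So at least 6 − 4 = 2 must be lifted.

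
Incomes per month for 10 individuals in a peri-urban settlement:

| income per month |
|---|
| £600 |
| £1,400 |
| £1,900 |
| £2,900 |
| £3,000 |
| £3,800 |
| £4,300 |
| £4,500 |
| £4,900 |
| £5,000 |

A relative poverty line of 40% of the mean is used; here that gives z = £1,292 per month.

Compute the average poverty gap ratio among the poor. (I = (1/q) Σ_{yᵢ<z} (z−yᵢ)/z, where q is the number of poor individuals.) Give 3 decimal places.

0.536

Incomes under z: £600 (q = 1 of N = 10).
Relative gaps: 0.5356; sum = 0.535604.
I averages over the q = 1 poor units only: 0.535604 / 1 = 0.536.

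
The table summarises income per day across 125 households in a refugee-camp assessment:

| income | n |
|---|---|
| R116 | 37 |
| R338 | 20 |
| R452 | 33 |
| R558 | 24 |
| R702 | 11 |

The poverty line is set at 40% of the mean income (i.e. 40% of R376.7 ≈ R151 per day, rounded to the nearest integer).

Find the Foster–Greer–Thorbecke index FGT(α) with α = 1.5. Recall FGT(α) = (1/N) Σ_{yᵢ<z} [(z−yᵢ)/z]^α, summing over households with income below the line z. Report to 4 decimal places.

0.0330

Poor units: 37×R116 (q = 37 of N = 125).
Gap ratios (z−y)/z: (151−116)/151 = 0.2318 (×37).
Raised to α = 1.5: 0.11159 (×37).
Sum = 4.128938; FGT(1.5) = 4.128938 / 125 = 0.0330.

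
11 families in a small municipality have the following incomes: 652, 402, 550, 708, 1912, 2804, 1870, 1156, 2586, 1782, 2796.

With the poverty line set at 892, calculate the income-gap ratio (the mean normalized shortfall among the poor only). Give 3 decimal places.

0.352

Incomes under z: 402, 550, 652, 708 (q = 4 of N = 11).
Shortfall ratios (z−y)/z: 0.5493, 0.3834, 0.2691, 0.2063; sum = 1.408072.
The income-gap ratio divides by q (the poor only): 1.408072 / 4 = 0.352.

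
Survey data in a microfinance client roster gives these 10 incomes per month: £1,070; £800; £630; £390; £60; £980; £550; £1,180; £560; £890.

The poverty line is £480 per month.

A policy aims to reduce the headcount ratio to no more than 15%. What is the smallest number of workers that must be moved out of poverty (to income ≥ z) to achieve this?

Currently q = 2 of N = 10 are below the line (H = 0.200).
A headcount ratio of at most 15% allows at most ⌊0.15 × 10⌋ = 1 poor workers.
So at least 2 − 1 = 1 must be lifted.

1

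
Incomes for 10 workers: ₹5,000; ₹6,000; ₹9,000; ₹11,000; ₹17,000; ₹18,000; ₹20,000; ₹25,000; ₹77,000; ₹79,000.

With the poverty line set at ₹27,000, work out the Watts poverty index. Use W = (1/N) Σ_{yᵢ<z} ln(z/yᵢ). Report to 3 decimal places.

Below the line: ₹5,000, ₹6,000, ₹9,000, ₹11,000, ₹17,000, ₹18,000, ₹20,000, ₹25,000 (q = 8 of N = 10).
Log gaps: ln(27000/5000) = 1.6864; ln(27000/6000) = 1.5041; ln(27000/9000) = 1.0986; ln(27000/11000) = 0.8979; ln(27000/17000) = 0.4626; ln(27000/18000) = 0.4055; ln(27000/20000) = 0.3001; ln(27000/25000) = 0.0770.
W = 6.432184 / 10 = 0.643.

0.643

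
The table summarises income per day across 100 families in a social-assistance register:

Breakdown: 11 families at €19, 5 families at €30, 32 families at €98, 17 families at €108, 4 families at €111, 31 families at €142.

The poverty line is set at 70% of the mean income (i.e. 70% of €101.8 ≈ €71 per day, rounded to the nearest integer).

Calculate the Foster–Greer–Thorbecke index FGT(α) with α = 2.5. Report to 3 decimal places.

0.063

Poor units: 11×€19, 5×€30 (q = 16 of N = 100).
Shortfall ratios: (71−19)/71 = 0.7324 (×11); (71−30)/71 = 0.5775 (×5).
Raised to α = 2.5: 0.45905 (×11); 0.25340 (×5).
Sum = 6.316600; FGT(2.5) = 6.316600 / 100 = 0.063.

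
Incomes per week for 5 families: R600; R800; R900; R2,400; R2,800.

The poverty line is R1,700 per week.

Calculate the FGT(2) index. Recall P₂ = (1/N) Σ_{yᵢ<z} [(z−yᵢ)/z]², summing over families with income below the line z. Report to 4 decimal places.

0.1841

Below the line: R600, R800, R900 (q = 3 of N = 5).
Shortfall ratios: (1700−600)/1700 = 0.6471; (1700−800)/1700 = 0.5294; (1700−900)/1700 = 0.4706.
Squared: 0.4187; 0.2803; 0.2215.
Sum = 0.920415; P₂ = 0.920415 / 5 = 0.1841.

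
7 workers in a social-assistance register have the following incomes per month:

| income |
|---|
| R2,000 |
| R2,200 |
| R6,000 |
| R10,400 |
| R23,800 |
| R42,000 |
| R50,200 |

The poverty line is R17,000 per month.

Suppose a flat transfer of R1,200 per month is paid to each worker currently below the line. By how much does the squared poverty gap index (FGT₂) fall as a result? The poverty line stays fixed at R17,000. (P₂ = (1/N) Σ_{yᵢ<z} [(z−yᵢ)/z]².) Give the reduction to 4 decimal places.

Before: below the line — R2,000, R2,200, R6,000, R10,400; squared poverty gap index (FGT₂) = 0.300840.
After the R1,200 transfer: below the line — R3,200, R3,400, R7,200, R11,600; squared poverty gap index (FGT₂) = 0.247454.
Reduction = 0.300840 − 0.247454 = 0.0534.

0.0534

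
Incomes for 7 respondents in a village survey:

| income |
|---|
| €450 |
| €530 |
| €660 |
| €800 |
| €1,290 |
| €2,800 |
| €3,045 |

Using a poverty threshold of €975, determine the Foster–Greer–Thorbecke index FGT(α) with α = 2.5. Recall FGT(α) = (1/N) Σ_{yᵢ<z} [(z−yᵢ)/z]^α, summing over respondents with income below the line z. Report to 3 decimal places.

Below z: €450, €530, €660, €800 (q = 4 of N = 7).
Relative gaps: (975−450)/975 = 0.5385; (975−530)/975 = 0.4564; (975−660)/975 = 0.3231; (975−800)/975 = 0.1795.
Raised to α = 2.5: 0.21276; 0.14073; 0.05933; 0.01365.
Sum = 0.426466; FGT(2.5) = 0.426466 / 7 = 0.061.

0.061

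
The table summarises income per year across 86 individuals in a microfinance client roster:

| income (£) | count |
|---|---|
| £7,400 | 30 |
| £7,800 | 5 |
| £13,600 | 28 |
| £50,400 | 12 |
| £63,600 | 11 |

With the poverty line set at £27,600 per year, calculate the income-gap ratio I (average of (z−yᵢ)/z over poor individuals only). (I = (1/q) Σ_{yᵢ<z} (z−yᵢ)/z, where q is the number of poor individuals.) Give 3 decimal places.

0.631

Below z: 30×£7,400, 5×£7,800, 28×£13,600 (q = 63 of N = 86).
Relative gaps: 0.7319 (×30), 0.7174 (×5), 0.5072 (×28); sum = 39.746377.
I averages over the q = 63 poor units only: 39.746377 / 63 = 0.631.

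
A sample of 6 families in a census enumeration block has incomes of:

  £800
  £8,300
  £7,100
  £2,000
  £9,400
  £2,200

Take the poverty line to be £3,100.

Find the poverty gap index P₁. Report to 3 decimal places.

Below z: £800, £2,000, £2,200 (q = 3 of N = 6).
Shortfall ratios: (3100−800)/3100 = 0.7419; (3100−2000)/3100 = 0.3548; (3100−2200)/3100 = 0.2903.
Σ = 1.387097. Dividing by the full population N = 6 gives P₁ = 0.231.

0.231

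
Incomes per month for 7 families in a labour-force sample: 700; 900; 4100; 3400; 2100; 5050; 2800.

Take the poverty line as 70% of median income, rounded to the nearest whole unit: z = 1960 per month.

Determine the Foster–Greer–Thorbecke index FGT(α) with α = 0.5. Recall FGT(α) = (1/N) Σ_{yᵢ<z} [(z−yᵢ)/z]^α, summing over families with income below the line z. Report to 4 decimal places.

0.2196

Below z: 700, 900 (q = 2 of N = 7).
Shortfall ratios: (1960−700)/1960 = 0.6429; (1960−900)/1960 = 0.5408.
Raised to α = 0.5: 0.80178; 0.73540.
Sum = 1.537186; FGT(0.5) = 1.537186 / 7 = 0.2196.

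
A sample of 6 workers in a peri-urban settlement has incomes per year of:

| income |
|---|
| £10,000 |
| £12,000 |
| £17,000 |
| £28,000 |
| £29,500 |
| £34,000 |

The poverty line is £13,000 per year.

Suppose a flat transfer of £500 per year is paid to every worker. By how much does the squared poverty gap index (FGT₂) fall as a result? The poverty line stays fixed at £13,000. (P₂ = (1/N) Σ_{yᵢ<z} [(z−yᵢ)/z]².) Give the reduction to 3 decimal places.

Before: below the line — £10,000, £12,000; squared poverty gap index (FGT₂) = 0.00986.
After the £500 transfer: below the line — £10,500, £12,500; squared poverty gap index (FGT₂) = 0.00641.
Reduction = 0.00986 − 0.00641 = 0.003.

0.003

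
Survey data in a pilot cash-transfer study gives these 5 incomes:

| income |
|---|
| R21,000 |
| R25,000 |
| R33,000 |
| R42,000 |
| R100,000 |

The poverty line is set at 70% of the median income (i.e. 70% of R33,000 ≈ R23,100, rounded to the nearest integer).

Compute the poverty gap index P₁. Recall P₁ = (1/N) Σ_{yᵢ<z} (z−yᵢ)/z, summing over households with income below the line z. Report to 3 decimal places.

0.018

Incomes under z: R21,000 (q = 1 of N = 5).
Shortfall ratios: (23100−21000)/23100 = 0.0909.
Σ = 0.090909. Dividing by the full population N = 5 gives P₁ = 0.018.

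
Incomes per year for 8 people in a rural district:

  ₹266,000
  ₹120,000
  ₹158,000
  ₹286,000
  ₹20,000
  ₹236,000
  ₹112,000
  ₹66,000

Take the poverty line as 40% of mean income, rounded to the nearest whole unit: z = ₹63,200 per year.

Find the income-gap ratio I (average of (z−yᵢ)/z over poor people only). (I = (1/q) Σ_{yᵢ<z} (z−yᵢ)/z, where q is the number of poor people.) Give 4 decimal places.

Below the line: ₹20,000 (q = 1 of N = 8).
Shortfall ratios (z−y)/z: 0.6835; sum = 0.683544.
The income-gap ratio divides by q (the poor only): 0.683544 / 1 = 0.6835.

0.6835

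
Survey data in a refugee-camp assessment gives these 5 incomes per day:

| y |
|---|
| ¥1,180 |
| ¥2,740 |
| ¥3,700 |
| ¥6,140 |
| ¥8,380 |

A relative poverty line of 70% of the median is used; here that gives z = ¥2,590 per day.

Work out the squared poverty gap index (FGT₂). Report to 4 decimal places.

0.0593

Below z: ¥1,180 (q = 1 of N = 5).
Normalized shortfalls: (2590−1180)/2590 = 0.5444.
Squared: 0.2964.
Sum = 0.296373; P₂ = 0.296373 / 5 = 0.0593.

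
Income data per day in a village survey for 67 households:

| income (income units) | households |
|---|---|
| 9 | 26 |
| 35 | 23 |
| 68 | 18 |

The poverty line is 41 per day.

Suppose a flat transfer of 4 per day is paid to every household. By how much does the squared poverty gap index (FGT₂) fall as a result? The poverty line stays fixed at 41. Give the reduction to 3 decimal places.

Before: below the line — 26×9, 23×35; squared poverty gap index (FGT₂) = 0.24374.
After the 4 transfer: below the line — 26×13, 23×39; squared poverty gap index (FGT₂) = 0.18180.
Reduction = 0.24374 − 0.18180 = 0.062.

0.062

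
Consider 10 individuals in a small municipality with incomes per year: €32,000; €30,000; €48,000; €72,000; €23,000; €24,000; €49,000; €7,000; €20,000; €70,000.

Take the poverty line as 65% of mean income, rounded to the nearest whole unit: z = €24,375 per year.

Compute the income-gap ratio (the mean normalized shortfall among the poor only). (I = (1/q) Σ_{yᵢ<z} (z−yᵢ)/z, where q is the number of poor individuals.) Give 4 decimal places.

Below z: €7,000, €20,000, €23,000, €24,000 (q = 4 of N = 10).
Shortfall ratios (z−y)/z: 0.7128, 0.1795, 0.0564, 0.0154; sum = 0.964103.
I averages over the q = 4 poor units only: 0.964103 / 4 = 0.2410.

0.2410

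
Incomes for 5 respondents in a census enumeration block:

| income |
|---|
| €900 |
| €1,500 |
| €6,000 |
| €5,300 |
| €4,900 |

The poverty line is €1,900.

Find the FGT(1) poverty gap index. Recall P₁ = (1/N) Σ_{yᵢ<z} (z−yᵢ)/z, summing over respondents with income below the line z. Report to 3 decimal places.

Below z: €900, €1,500 (q = 2 of N = 5).
Gap ratios (z−y)/z: (1900−900)/1900 = 0.5263; (1900−1500)/1900 = 0.2105.
Sum of shortfalls = 0.736842; P₁ averages over all N: 0.736842 / 5 = 0.147.

0.147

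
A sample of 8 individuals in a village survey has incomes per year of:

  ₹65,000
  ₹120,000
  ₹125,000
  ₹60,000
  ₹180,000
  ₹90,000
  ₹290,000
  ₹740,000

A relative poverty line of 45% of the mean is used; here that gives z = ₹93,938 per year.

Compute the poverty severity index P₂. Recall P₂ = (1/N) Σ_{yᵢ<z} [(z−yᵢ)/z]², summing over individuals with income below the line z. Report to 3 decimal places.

0.028

Poor units: ₹60,000, ₹65,000, ₹90,000 (q = 3 of N = 8).
Relative gaps: (93938−60000)/93938 = 0.3613; (93938−65000)/93938 = 0.3081; (93938−90000)/93938 = 0.0419.
Squared: 0.1305; 0.0949; 0.0018.
Sum = 0.227179; P₂ = 0.227179 / 8 = 0.028.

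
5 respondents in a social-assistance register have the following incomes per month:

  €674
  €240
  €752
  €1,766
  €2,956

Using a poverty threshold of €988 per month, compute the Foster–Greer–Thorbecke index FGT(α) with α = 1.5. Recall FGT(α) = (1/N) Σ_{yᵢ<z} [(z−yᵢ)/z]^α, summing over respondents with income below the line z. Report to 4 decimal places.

Incomes under z: €240, €674, €752 (q = 3 of N = 5).
Relative gaps: (988−240)/988 = 0.7571; (988−674)/988 = 0.3178; (988−752)/988 = 0.2389.
Raised to α = 1.5: 0.65874; 0.17917; 0.11674.
Sum = 0.954655; FGT(1.5) = 0.954655 / 5 = 0.1909.

0.1909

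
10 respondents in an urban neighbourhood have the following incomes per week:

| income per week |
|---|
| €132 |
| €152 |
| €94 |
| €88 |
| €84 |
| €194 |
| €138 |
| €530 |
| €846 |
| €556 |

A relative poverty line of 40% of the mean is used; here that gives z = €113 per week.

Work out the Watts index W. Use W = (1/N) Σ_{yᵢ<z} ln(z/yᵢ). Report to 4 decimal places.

0.0731

Below the line: €84, €88, €94 (q = 3 of N = 10).
Log gaps: ln(113/84) = 0.2966; ln(113/88) = 0.2501; ln(113/94) = 0.1841.
W = 0.730715 / 10 = 0.0731.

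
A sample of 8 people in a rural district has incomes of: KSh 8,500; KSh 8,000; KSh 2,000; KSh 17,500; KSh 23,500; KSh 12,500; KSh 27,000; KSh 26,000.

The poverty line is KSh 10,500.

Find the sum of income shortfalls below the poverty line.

Below z: KSh 2,000, KSh 8,000, KSh 8,500 (q = 3 of N = 8).
Individual gaps: 10500−2000 = 8500; 10500−8000 = 2500; 10500−8500 = 2000.
Aggregate gap = KSh 13,000.

KSh 13,000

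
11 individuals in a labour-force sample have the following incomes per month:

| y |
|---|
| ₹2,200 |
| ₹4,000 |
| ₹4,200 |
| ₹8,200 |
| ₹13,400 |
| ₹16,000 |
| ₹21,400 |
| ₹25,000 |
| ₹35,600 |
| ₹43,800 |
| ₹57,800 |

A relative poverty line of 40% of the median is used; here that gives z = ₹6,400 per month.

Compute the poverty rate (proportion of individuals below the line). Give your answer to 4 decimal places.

0.2727

3 of the 11 individuals have income below ₹6,400.
H = 3/11 = 0.2727.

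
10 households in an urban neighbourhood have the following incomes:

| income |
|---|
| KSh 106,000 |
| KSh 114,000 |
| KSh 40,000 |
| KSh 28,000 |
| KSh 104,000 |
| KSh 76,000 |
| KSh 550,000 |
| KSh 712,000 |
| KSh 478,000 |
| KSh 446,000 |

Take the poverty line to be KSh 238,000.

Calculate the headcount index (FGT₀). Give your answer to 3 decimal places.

0.600

6 of the 10 households have income below KSh 238,000.
H = 6/10 = 0.600.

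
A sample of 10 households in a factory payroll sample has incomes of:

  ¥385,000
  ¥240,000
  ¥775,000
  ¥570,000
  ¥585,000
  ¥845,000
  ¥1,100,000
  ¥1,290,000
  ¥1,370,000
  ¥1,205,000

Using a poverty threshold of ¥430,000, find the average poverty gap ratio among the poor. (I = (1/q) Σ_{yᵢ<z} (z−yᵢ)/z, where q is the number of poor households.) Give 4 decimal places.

Incomes under z: ¥240,000, ¥385,000 (q = 2 of N = 10).
Relative gaps: 0.4419, 0.1047; sum = 0.546512.
I averages over the q = 2 poor units only: 0.546512 / 2 = 0.2733.

0.2733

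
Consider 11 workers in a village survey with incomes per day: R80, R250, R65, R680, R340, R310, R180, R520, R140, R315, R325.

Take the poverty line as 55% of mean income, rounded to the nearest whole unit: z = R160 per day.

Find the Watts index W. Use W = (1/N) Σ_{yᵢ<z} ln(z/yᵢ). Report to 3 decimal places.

Incomes under z: R65, R80, R140 (q = 3 of N = 11).
Log gaps: ln(160/65) = 0.9008; ln(160/80) = 0.6931; ln(160/140) = 0.1335.
W = 1.727465 / 11 = 0.157.

0.157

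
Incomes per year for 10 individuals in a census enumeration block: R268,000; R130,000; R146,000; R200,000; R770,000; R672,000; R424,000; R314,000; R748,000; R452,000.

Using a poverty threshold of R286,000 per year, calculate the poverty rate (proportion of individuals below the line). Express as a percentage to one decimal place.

40.0%

4 of the 10 individuals have income below R286,000.
H = 4/10 = 40.0%.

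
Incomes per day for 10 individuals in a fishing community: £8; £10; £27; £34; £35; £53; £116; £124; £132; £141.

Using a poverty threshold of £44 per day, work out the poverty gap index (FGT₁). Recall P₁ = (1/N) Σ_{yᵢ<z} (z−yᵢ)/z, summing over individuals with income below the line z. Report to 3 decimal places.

Incomes under z: £8, £10, £27, £34, £35 (q = 5 of N = 10).
Shortfall ratios: (44−8)/44 = 0.8182; (44−10)/44 = 0.7727; (44−27)/44 = 0.3864; (44−34)/44 = 0.2273; (44−35)/44 = 0.2045.
Σ = 2.409091. Dividing by the full population N = 10 gives P₁ = 0.241.

0.241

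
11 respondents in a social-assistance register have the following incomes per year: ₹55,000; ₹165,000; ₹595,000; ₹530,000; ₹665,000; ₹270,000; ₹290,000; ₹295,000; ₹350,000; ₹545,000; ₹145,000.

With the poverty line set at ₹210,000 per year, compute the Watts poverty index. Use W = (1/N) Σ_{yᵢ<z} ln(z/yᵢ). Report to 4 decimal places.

0.1774

Below z: ₹55,000, ₹145,000, ₹165,000 (q = 3 of N = 11).
Log shortfalls: ln(210000/55000) = 1.3398; ln(210000/145000) = 0.3704; ln(210000/165000) = 0.2412.
W = 1.951310 / 11 = 0.1774.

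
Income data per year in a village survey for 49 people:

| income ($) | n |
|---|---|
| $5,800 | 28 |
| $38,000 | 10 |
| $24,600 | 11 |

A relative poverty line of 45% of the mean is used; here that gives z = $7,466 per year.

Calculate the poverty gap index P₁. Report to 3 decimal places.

Incomes under z: 28×$5,800 (q = 28 of N = 49).
Shortfall ratios: (7466−5800)/7466 = 0.2231 (×28).
Σ = 6.248058. Dividing by the full population N = 49 gives P₁ = 0.128.

0.128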